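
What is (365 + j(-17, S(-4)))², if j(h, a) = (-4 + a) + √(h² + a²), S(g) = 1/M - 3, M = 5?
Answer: (1791 + √7421)²/25 ≈ 1.4095e+5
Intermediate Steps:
S(g) = -14/5 (S(g) = 1/5 - 3 = ⅕ - 3 = -14/5)
j(h, a) = -4 + a + √(a² + h²) (j(h, a) = (-4 + a) + √(a² + h²) = -4 + a + √(a² + h²))
(365 + j(-17, S(-4)))² = (365 + (-4 - 14/5 + √((-14/5)² + (-17)²)))² = (365 + (-4 - 14/5 + √(196/25 + 289)))² = (365 + (-4 - 14/5 + √(7421/25)))² = (365 + (-4 - 14/5 + √7421/5))² = (365 + (-34/5 + √7421/5))² = (1791/5 + √7421/5)²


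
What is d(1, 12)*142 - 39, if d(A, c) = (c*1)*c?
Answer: 20409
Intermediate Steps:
d(A, c) = c² (d(A, c) = c*c = c²)
d(1, 12)*142 - 39 = 12²*142 - 39 = 144*142 - 39 = 20448 - 39 = 20409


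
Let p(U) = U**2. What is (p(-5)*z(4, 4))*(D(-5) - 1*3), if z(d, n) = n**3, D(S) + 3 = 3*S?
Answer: -33600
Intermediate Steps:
D(S) = -3 + 3*S
(p(-5)*z(4, 4))*(D(-5) - 1*3) = ((-5)**2*4**3)*((-3 + 3*(-5)) - 1*3) = (25*64)*((-3 - 15) - 3) = 1600*(-18 - 3) = 1600*(-21) = -33600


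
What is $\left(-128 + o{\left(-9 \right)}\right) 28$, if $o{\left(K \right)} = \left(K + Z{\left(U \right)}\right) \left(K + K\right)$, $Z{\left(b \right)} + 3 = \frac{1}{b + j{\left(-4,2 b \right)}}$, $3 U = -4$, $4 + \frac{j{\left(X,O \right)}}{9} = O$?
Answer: $\frac{56861}{23} \approx 2472.2$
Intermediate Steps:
$j{\left(X,O \right)} = -36 + 9 O$
$U = - \frac{4}{3}$ ($U = \frac{1}{3} \left(-4\right) = - \frac{4}{3} \approx -1.3333$)
$Z{\left(b \right)} = -3 + \frac{1}{-36 + 19 b}$ ($Z{\left(b \right)} = -3 + \frac{1}{b + \left(-36 + 9 \cdot 2 b\right)} = -3 + \frac{1}{b + \left(-36 + 18 b\right)} = -3 + \frac{1}{-36 + 19 b}$)
$o{\left(K \right)} = 2 K \left(- \frac{555}{184} + K\right)$ ($o{\left(K \right)} = \left(K + \frac{109 - -76}{-36 + 19 \left(- \frac{4}{3}\right)}\right) \left(K + K\right) = \left(K + \frac{109 + 76}{-36 - \frac{76}{3}}\right) 2 K = \left(K + \frac{1}{- \frac{184}{3}} \cdot 185\right) 2 K = \left(K - \frac{555}{184}\right) 2 K = \left(- \frac{555}{184} + K\right) 2 K = 2 K \left(- \frac{555}{184} + K\right)$)
$\left(-128 + o{\left(-9 \right)}\right) 28 = \left(-128 + \frac{1}{92} \left(-9\right) \left(-555 + 184 \left(-9\right)\right)\right) 28 = \left(-128 + \frac{1}{92} \left(-9\right) \left(-555 - 1656\right)\right) 28 = \left(-128 + \frac{1}{92} \left(-9\right) \left(-2211\right)\right) 28 = \left(-128 + \frac{19899}{92}\right) 28 = \frac{8123}{92} \cdot 28 = \frac{56861}{23}$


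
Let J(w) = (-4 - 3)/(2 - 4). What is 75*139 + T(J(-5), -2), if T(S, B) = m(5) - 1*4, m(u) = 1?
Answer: 10422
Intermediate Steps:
J(w) = 7/2 (J(w) = -7/(-2) = -7*(-½) = 7/2)
T(S, B) = -3 (T(S, B) = 1 - 1*4 = 1 - 4 = -3)
75*139 + T(J(-5), -2) = 75*139 - 3 = 10425 - 3 = 10422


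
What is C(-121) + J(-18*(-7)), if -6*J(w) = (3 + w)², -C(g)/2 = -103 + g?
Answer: -4651/2 ≈ -2325.5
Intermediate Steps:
C(g) = 206 - 2*g (C(g) = -2*(-103 + g) = 206 - 2*g)
J(w) = -(3 + w)²/6
C(-121) + J(-18*(-7)) = (206 - 2*(-121)) - (3 - 18*(-7))²/6 = (206 + 242) - (3 + 126)²/6 = 448 - ⅙*129² = 448 - ⅙*16641 = 448 - 5547/2 = -4651/2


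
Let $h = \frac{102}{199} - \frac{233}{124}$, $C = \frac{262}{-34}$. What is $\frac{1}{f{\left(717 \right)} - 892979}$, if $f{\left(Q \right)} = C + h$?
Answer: $- \frac{419492}{374601352447} \approx -1.1198 \cdot 10^{-6}$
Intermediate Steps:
$C = - \frac{131}{17}$ ($C = 262 \left(- \frac{1}{34}\right) = - \frac{131}{17} \approx -7.7059$)
$h = - \frac{33719}{24676}$ ($h = 102 \cdot \frac{1}{199} - \frac{233}{124} = \frac{102}{199} - \frac{233}{124} = - \frac{33719}{24676} \approx -1.3665$)
$f{\left(Q \right)} = - \frac{3805779}{419492}$ ($f{\left(Q \right)} = - \frac{131}{17} - \frac{33719}{24676} = - \frac{3805779}{419492}$)
$\frac{1}{f{\left(717 \right)} - 892979} = \frac{1}{- \frac{3805779}{419492} - 892979} = \frac{1}{- \frac{374601352447}{419492}} = - \frac{419492}{374601352447}$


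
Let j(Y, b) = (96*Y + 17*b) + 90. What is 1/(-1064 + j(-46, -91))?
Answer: -1/6937 ≈ -0.00014415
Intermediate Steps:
j(Y, b) = 90 + 17*b + 96*Y (j(Y, b) = (17*b + 96*Y) + 90 = 90 + 17*b + 96*Y)
1/(-1064 + j(-46, -91)) = 1/(-1064 + (90 + 17*(-91) + 96*(-46))) = 1/(-1064 + (90 - 1547 - 4416)) = 1/(-1064 - 5873) = 1/(-6937) = -1/6937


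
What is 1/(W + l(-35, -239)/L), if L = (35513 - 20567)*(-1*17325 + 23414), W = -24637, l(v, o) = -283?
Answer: -91006194/2242119601861 ≈ -4.0589e-5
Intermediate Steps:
L = 91006194 (L = 14946*(-17325 + 23414) = 14946*6089 = 91006194)
1/(W + l(-35, -239)/L) = 1/(-24637 - 283/91006194) = 1/(-2242119601861/91006194) = -91006194/2242119601861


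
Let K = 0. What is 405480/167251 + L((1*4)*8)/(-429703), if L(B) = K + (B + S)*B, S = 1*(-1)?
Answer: 174070059448/71868256453 ≈ 2.4221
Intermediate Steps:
S = -1
L(B) = B*(-1 + B) (L(B) = 0 + (B - 1)*B = 0 + (-1 + B)*B = 0 + B*(-1 + B) = B*(-1 + B))
405480/167251 + L((1*4)*8)/(-429703) = 405480/167251 + (((1*4)*8)*(-1 + (1*4)*8))/(-429703) = 405480*(1/167251) + ((4*8)*(-1 + 4*8))*(-1/429703) = 405480/167251 + (32*(-1 + 32))*(-1/429703) = 405480/167251 + (32*31)*(-1/429703) = 405480/167251 + 992*(-1/429703) = 405480/167251 - 992/429703 = 174070059448/71868256453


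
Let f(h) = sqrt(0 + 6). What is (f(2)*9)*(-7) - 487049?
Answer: -487049 - 63*sqrt(6) ≈ -4.8720e+5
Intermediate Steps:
f(h) = sqrt(6)
(f(2)*9)*(-7) - 487049 = (sqrt(6)*9)*(-7) - 487049 = (9*sqrt(6))*(-7) - 487049 = -63*sqrt(6) - 487049 = -487049 - 63*sqrt(6)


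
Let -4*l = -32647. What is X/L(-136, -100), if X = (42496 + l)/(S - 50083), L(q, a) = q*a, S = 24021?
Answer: -202631/1417772800 ≈ -0.00014292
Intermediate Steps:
L(q, a) = a*q
l = 32647/4 (l = -¼*(-32647) = 32647/4 ≈ 8161.8)
X = -202631/104248 (X = (42496 + 32647/4)/(24021 - 50083) = (202631/4)/(-26062) = (202631/4)*(-1/26062) = -202631/104248 ≈ -1.9437)
X/L(-136, -100) = -202631/(104248*((-100*(-136)))) = -202631/104248/13600 = -202631/104248*1/13600 = -202631/1417772800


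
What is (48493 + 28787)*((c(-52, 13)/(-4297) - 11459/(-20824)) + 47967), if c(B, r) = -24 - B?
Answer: 41462369311952820/11185091 ≈ 3.7069e+9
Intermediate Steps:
(48493 + 28787)*((c(-52, 13)/(-4297) - 11459/(-20824)) + 47967) = (48493 + 28787)*(((-24 - 1*(-52))/(-4297) - 11459/(-20824)) + 47967) = 77280*(((-24 + 52)*(-1/4297) - 11459*(-1/20824)) + 47967) = 77280*((28*(-1/4297) + 11459/20824) + 47967) = 77280*((-28/4297 + 11459/20824) + 47967) = 77280*(48656251/89480728 + 47967) = 77280*(4292170736227/89480728) = 41462369311952820/11185091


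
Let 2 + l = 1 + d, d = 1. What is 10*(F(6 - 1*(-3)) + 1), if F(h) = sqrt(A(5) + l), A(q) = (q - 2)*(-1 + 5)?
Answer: 10 + 20*sqrt(3) ≈ 44.641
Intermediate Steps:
A(q) = -8 + 4*q (A(q) = (-2 + q)*4 = -8 + 4*q)
l = 0 (l = -2 + (1 + 1) = -2 + 2 = 0)
F(h) = 2*sqrt(3) (F(h) = sqrt((-8 + 4*5) + 0) = sqrt((-8 + 20) + 0) = sqrt(12 + 0) = sqrt(12) = 2*sqrt(3))
10*(F(6 - 1*(-3)) + 1) = 10*(2*sqrt(3) + 1) = 10*(1 + 2*sqrt(3)) = 10 + 20*sqrt(3)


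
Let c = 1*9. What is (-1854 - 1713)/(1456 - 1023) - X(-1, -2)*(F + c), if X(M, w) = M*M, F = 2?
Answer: -8330/433 ≈ -19.238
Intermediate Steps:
c = 9
X(M, w) = M**2
(-1854 - 1713)/(1456 - 1023) - X(-1, -2)*(F + c) = (-1854 - 1713)/(1456 - 1023) - (-1)**2*(2 + 9) = -3567/433 - 11 = -8330/433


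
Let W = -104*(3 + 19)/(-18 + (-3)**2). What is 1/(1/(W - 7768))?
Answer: -67624/9 ≈ -7513.8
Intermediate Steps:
W = 2288/9 (W = -2288/(-18 + 9) = -2288/(-9) = -2288*(-1)/9 = -104*(-22/9) = 2288/9 ≈ 254.22)
1/(1/(W - 7768)) = 1/(1/(2288/9 - 7768)) = 1/(1/(-67624/9)) = 1/(-9/67624) = -67624/9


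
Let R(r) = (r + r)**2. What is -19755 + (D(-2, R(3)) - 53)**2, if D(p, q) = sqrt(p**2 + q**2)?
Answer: -15646 - 1060*sqrt(13) ≈ -19468.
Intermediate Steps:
R(r) = 4*r**2 (R(r) = (2*r)**2 = 4*r**2)
-19755 + (D(-2, R(3)) - 53)**2 = -19755 + (sqrt((-2)**2 + (4*3**2)**2) - 53)**2 = -19755 + (sqrt(4 + (4*9)**2) - 53)**2 = -19755 + (sqrt(4 + 36**2) - 53)**2 = -19755 + (sqrt(4 + 1296) - 53)**2 = -19755 + (sqrt(1300) - 53)**2 = -19755 + (10*sqrt(13) - 53)**2 = -19755 + (-53 + 10*sqrt(13))**2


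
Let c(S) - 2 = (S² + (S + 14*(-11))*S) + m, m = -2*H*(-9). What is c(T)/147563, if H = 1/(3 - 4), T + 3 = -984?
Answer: 2100320/147563 ≈ 14.233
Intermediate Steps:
T = -987 (T = -3 - 984 = -987)
H = -1 (H = 1/(-1) = -1)
m = -18 (m = -2*(-1)*(-9) = 2*(-9) = -18)
c(S) = -16 + S² + S*(-154 + S) (c(S) = 2 + ((S² + (S + 14*(-11))*S) - 18) = 2 + ((S² + (S - 154)*S) - 18) = 2 + ((S² + (-154 + S)*S) - 18) = 2 + ((S² + S*(-154 + S)) - 18) = 2 + (-18 + S² + S*(-154 + S)) = -16 + S² + S*(-154 + S))
c(T)/147563 = (-16 - 154*(-987) + 2*(-987)²)/147563 = (-16 + 151998 + 2*974169)*(1/147563) = (-16 + 151998 + 1948338)*(1/147563) = 2100320*(1/147563) = 2100320/147563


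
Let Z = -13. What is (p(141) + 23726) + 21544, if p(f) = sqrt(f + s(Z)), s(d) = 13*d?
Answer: 45270 + 2*I*sqrt(7) ≈ 45270.0 + 5.2915*I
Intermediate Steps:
p(f) = sqrt(-169 + f) (p(f) = sqrt(f + 13*(-13)) = sqrt(f - 169) = sqrt(-169 + f))
(p(141) + 23726) + 21544 = (sqrt(-169 + 141) + 23726) + 21544 = (sqrt(-28) + 23726) + 21544 = (2*I*sqrt(7) + 23726) + 21544 = (23726 + 2*I*sqrt(7)) + 21544 = 45270 + 2*I*sqrt(7)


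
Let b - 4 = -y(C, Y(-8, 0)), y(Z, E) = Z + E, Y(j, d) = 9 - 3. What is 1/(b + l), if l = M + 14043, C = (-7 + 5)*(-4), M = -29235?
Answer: -1/15202 ≈ -6.5781e-5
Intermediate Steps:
Y(j, d) = 6
C = 8 (C = -2*(-4) = 8)
y(Z, E) = E + Z
l = -15192 (l = -29235 + 14043 = -15192)
b = -10 (b = 4 - (6 + 8) = 4 - 1*14 = 4 - 14 = -10)
1/(b + l) = 1/(-10 - 15192) = 1/(-15202) = -1/15202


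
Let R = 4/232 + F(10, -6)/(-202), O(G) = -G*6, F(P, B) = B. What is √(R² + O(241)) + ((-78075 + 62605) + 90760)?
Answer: 75290 + I*√49621097519/5858 ≈ 75290.0 + 38.026*I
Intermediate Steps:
O(G) = -6*G
R = 275/5858 (R = 4/232 - 6/(-202) = 4*(1/232) - 6*(-1/202) = 1/58 + 3/101 = 275/5858 ≈ 0.046944)
√(R² + O(241)) + ((-78075 + 62605) + 90760) = √((275/5858)² - 6*241) + ((-78075 + 62605) + 90760) = √(75625/34316164 - 1446) + (-15470 + 90760) = √(-49621097519/34316164) + 75290 = I*√49621097519/5858 + 75290 = 75290 + I*√49621097519/5858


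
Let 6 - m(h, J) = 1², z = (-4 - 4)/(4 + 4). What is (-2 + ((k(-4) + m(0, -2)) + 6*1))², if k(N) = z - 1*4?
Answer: 16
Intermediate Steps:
z = -1 (z = -8/8 = -8*⅛ = -1)
m(h, J) = 5 (m(h, J) = 6 - 1*1² = 6 - 1*1 = 6 - 1 = 5)
k(N) = -5 (k(N) = -1 - 1*4 = -1 - 4 = -5)
(-2 + ((k(-4) + m(0, -2)) + 6*1))² = (-2 + ((-5 + 5) + 6*1))² = (-2 + (0 + 6))² = (-2 + 6)² = 4² = 16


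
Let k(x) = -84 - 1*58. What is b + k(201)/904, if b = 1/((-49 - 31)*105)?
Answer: -149213/949200 ≈ -0.15720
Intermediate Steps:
k(x) = -142 (k(x) = -84 - 58 = -142)
b = -1/8400 (b = 1/(-80*105) = 1/(-8400) = -1/8400 ≈ -0.00011905)
b + k(201)/904 = -1/8400 - 142/904 = -1/8400 - 142*1/904 = -1/8400 - 71/452 = -149213/949200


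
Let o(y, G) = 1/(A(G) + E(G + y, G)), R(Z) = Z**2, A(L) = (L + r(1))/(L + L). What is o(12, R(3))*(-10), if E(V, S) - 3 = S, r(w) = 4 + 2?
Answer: -60/77 ≈ -0.77922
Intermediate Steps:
r(w) = 6
E(V, S) = 3 + S
A(L) = (6 + L)/(2*L) (A(L) = (L + 6)/(L + L) = (6 + L)/((2*L)) = (6 + L)*(1/(2*L)) = (6 + L)/(2*L))
o(y, G) = 1/(3 + G + (6 + G)/(2*G)) (o(y, G) = 1/((6 + G)/(2*G) + (3 + G)) = 1/(3 + G + (6 + G)/(2*G)))
o(12, R(3))*(-10) = (2*3**2/(6 + 3**2 + 2*3**2*(3 + 3**2)))*(-10) = (2*9/(6 + 9 + 2*9*(3 + 9)))*(-10) = (2*9/(6 + 9 + 2*9*12))*(-10) = (2*9/(6 + 9 + 216))*(-10) = (2*9/231)*(-10) = (2*9*(1/231))*(-10) = (6/77)*(-10) = -60/77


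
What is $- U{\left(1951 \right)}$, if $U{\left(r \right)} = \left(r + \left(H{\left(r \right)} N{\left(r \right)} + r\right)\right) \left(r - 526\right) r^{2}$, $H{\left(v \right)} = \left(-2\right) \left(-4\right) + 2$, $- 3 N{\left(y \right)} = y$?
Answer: $14109947866900$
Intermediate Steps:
$N{\left(y \right)} = - \frac{y}{3}$
$H{\left(v \right)} = 10$ ($H{\left(v \right)} = 8 + 2 = 10$)
$U{\left(r \right)} = - \frac{4 r^{3} \left(-526 + r\right)}{3}$ ($U{\left(r \right)} = \left(r + \left(10 \left(- \frac{r}{3}\right) + r\right)\right) \left(r - 526\right) r^{2} = \left(r + \left(- \frac{10 r}{3} + r\right)\right) \left(-526 + r\right) r^{2} = \left(r - \frac{7 r}{3}\right) \left(-526 + r\right) r^{2} = - \frac{4 r}{3} \left(-526 + r\right) r^{2} = - \frac{4 r \left(-526 + r\right)}{3} r^{2} = - \frac{4 r^{3} \left(-526 + r\right)}{3}$)
$- U{\left(1951 \right)} = - \frac{4 \cdot 1951^{3} \left(526 - 1951\right)}{3} = - \frac{4 \cdot 7426288351 \left(526 - 1951\right)}{3} = - \frac{4 \cdot 7426288351 \left(-1425\right)}{3} = \left(-1\right) \left(-14109947866900\right) = 14109947866900$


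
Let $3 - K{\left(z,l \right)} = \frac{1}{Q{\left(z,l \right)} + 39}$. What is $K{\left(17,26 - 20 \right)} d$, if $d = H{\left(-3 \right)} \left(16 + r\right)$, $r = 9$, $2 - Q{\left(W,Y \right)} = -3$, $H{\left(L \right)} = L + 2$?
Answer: $- \frac{3275}{44} \approx -74.432$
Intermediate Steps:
$H{\left(L \right)} = 2 + L$
$Q{\left(W,Y \right)} = 5$ ($Q{\left(W,Y \right)} = 2 - -3 = 2 + 3 = 5$)
$K{\left(z,l \right)} = \frac{131}{44}$ ($K{\left(z,l \right)} = 3 - \frac{1}{5 + 39} = 3 - \frac{1}{44} = \frac{131}{44}$)
$d = -25$ ($d = \left(2 - 3\right) \left(16 + 9\right) = \left(-1\right) 25 = -25$)
$K{\left(17,26 - 20 \right)} d = \frac{131}{44} \left(-25\right) = - \frac{3275}{44}$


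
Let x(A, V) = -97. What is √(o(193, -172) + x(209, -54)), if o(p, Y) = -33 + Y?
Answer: I*√302 ≈ 17.378*I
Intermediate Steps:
√(o(193, -172) + x(209, -54)) = √((-33 - 172) - 97) = √(-205 - 97) = √(-302) = I*√302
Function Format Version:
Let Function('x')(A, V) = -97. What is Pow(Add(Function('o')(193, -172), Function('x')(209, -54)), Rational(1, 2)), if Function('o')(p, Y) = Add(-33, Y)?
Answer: Mul(I, Pow(302, Rational(1, 2))) ≈ Mul(17.378, I)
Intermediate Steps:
Pow(Add(Function('o')(193, -172), Function('x')(209, -54)), Rational(1, 2)) = Pow(Add(Add(-33, -172), -97), Rational(1, 2)) = Pow(Add(-205, -97), Rational(1, 2)) = Pow(-302, Rational(1, 2)) = Mul(I, Pow(302, Rational(1, 2)))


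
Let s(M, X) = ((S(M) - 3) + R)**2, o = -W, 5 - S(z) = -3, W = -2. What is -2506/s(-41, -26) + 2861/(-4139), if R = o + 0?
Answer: -1501789/28973 ≈ -51.834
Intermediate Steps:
S(z) = 8 (S(z) = 5 - 1*(-3) = 5 + 3 = 8)
o = 2 (o = -1*(-2) = 2)
R = 2 (R = 2 + 0 = 2)
s(M, X) = 49 (s(M, X) = ((8 - 3) + 2)**2 = (5 + 2)**2 = 7**2 = 49)
-2506/s(-41, -26) + 2861/(-4139) = -2506/49 + 2861/(-4139) = -2506*1/49 + 2861*(-1/4139) = -358/7 - 2861/4139 = -1501789/28973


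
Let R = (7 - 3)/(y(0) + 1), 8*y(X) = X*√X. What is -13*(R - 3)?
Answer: -13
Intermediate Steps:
y(X) = X^(3/2)/8 (y(X) = (X*√X)/8 = X^(3/2)/8)
R = 4 (R = (7 - 3)/(0^(3/2)/8 + 1) = 4/((⅛)*0 + 1) = 4/(0 + 1) = 4/1 = 4*1 = 4)
-13*(R - 3) = -13*(4 - 3) = -13*1 = -13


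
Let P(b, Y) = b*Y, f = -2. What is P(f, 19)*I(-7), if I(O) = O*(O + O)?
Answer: -3724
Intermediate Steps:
P(b, Y) = Y*b
I(O) = 2*O**2 (I(O) = O*(2*O) = 2*O**2)
P(f, 19)*I(-7) = (19*(-2))*(2*(-7)**2) = -76*49 = -38*98 = -3724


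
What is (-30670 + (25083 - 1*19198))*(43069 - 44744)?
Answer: 41514875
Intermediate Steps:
(-30670 + (25083 - 1*19198))*(43069 - 44744) = (-30670 + (25083 - 19198))*(-1675) = (-30670 + 5885)*(-1675) = -24785*(-1675) = 41514875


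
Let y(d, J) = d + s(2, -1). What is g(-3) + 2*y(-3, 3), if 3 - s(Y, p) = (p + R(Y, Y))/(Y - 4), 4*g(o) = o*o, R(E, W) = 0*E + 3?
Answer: 17/4 ≈ 4.2500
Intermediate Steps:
R(E, W) = 3 (R(E, W) = 0 + 3 = 3)
g(o) = o**2/4 (g(o) = (o*o)/4 = o**2/4)
s(Y, p) = 3 - (3 + p)/(-4 + Y) (s(Y, p) = 3 - (p + 3)/(Y - 4) = 3 - (3 + p)/(-4 + Y))
y(d, J) = 4 + d (y(d, J) = d + (-15 - 1*(-1) + 3*2)/(-4 + 2) = d + (-15 + 1 + 6)/(-2) = d - 1/2*(-8) = d + 4 = 4 + d)
g(-3) + 2*y(-3, 3) = (1/4)*(-3)**2 + 2*(4 - 3) = (1/4)*9 + 2*1 = 9/4 + 2 = 17/4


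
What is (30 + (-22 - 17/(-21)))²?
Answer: 34225/441 ≈ 77.608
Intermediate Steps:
(30 + (-22 - 17/(-21)))² = (30 + (-22 - 17*(-1)/21))² = (30 + (-22 - 1*(-17/21)))² = (30 + (-22 + 17/21))² = (30 - 445/21)² = (185/21)² = 34225/441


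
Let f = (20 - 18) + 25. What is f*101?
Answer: 2727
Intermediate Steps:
f = 27 (f = 2 + 25 = 27)
f*101 = 27*101 = 2727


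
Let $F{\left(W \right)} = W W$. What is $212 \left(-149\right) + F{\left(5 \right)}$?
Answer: $-31563$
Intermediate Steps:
$F{\left(W \right)} = W^{2}$
$212 \left(-149\right) + F{\left(5 \right)} = 212 \left(-149\right) + 5^{2} = -31588 + 25 = -31563$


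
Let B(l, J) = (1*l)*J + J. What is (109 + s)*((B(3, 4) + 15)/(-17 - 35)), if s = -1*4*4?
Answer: -2883/52 ≈ -55.442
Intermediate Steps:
B(l, J) = J + J*l (B(l, J) = l*J + J = J*l + J = J + J*l)
s = -16 (s = -4*4 = -16)
(109 + s)*((B(3, 4) + 15)/(-17 - 35)) = (109 - 16)*((4*(1 + 3) + 15)/(-17 - 35)) = 93*((4*4 + 15)/(-52)) = 93*((16 + 15)*(-1/52)) = 93*(31*(-1/52)) = 93*(-31/52) = -2883/52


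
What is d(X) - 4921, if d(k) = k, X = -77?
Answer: -4998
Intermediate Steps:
d(X) - 4921 = -77 - 4921 = -4998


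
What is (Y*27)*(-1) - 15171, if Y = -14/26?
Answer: -197034/13 ≈ -15156.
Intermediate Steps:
Y = -7/13 (Y = -14*1/26 = -7/13 ≈ -0.53846)
(Y*27)*(-1) - 15171 = -7/13*27*(-1) - 15171 = -189/13*(-1) - 15171 = 189/13 - 15171 = -197034/13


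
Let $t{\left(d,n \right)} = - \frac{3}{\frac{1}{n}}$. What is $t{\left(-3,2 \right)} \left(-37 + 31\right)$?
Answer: $36$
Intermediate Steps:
$t{\left(d,n \right)} = - 3 n$
$t{\left(-3,2 \right)} \left(-37 + 31\right) = \left(-3\right) 2 \left(-37 + 31\right) = \left(-6\right) \left(-6\right) = 36$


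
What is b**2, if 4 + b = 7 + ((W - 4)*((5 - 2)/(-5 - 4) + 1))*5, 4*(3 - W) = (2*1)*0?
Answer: 1/9 ≈ 0.11111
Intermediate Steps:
W = 3 (W = 3 - 2*1*0/4 = 3 - 0/2 = 3 - 1/4*0 = 3 + 0 = 3)
b = -1/3 (b = -4 + (7 + ((3 - 4)*((5 - 2)/(-5 - 4) + 1))*5) = -4 + (7 - (3/(-9) + 1)*5) = -4 + (7 - (3*(-1/9) + 1)*5) = -4 + (7 - (-1/3 + 1)*5) = -4 + (7 - 1*2/3*5) = -4 + (7 - 2/3*5) = -4 + (7 - 10/3) = -4 + 11/3 = -1/3 ≈ -0.33333)
b**2 = (-1/3)**2 = 1/9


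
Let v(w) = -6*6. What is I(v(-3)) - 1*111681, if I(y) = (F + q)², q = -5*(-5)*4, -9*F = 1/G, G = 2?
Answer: -32948243/324 ≈ -1.0169e+5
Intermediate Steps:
v(w) = -36
F = -1/18 (F = -⅑/2 = -⅑*½ = -1/18 ≈ -0.055556)
q = 100 (q = 25*4 = 100)
I(y) = 3236401/324 (I(y) = (-1/18 + 100)² = (1799/18)² = 3236401/324)
I(v(-3)) - 1*111681 = 3236401/324 - 1*111681 = 3236401/324 - 111681 = -32948243/324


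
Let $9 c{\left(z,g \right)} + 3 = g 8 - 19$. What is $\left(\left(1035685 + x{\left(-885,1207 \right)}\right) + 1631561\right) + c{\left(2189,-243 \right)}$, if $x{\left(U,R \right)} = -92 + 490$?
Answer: $\frac{24006830}{9} \approx 2.6674 \cdot 10^{6}$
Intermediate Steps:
$x{\left(U,R \right)} = 398$
$c{\left(z,g \right)} = - \frac{22}{9} + \frac{8 g}{9}$ ($c{\left(z,g \right)} = - \frac{1}{3} + \frac{g 8 - 19}{9} = - \frac{1}{3} + \frac{8 g - 19}{9} = - \frac{1}{3} + \frac{-19 + 8 g}{9} = - \frac{1}{3} + \left(- \frac{19}{9} + \frac{8 g}{9}\right) = - \frac{22}{9} + \frac{8 g}{9}$)
$\left(\left(1035685 + x{\left(-885,1207 \right)}\right) + 1631561\right) + c{\left(2189,-243 \right)} = \left(\left(1035685 + 398\right) + 1631561\right) + \left(- \frac{22}{9} + \frac{8}{9} \left(-243\right)\right) = \left(1036083 + 1631561\right) - \frac{1966}{9} = 2667644 - \frac{1966}{9} = \frac{24006830}{9}$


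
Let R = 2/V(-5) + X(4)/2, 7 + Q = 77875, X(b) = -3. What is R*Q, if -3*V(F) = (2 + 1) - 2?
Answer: -584010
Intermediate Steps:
V(F) = -⅓ (V(F) = -((2 + 1) - 2)/3 = -(3 - 2)/3 = -⅓*1 = -⅓)
Q = 77868 (Q = -7 + 77875 = 77868)
R = -15/2 (R = 2/(-⅓) - 3/2 = 2*(-3) - 3*½ = -6 - 3/2 = -15/2 ≈ -7.5000)
R*Q = -15/2*77868 = -584010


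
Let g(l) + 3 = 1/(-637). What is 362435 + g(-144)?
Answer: 230869183/637 ≈ 3.6243e+5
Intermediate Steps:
g(l) = -1912/637 (g(l) = -3 + 1/(-637) = -3 - 1/637 = -1912/637)
362435 + g(-144) = 362435 - 1912/637 = 230869183/637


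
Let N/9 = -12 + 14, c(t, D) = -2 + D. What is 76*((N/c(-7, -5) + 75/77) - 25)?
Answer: -155648/77 ≈ -2021.4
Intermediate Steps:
N = 18 (N = 9*(-12 + 14) = 9*2 = 18)
76*((N/c(-7, -5) + 75/77) - 25) = 76*((18/(-2 - 5) + 75/77) - 25) = 76*((18/(-7) + 75*(1/77)) - 25) = 76*((18*(-⅐) + 75/77) - 25) = 76*((-18/7 + 75/77) - 25) = 76*(-123/77 - 25) = 76*(-2048/77) = -155648/77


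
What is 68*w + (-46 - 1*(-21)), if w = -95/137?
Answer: -9885/137 ≈ -72.153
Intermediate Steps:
w = -95/137 (w = -95*1/137 = -95/137 ≈ -0.69343)
68*w + (-46 - 1*(-21)) = 68*(-95/137) + (-46 - 1*(-21)) = -6460/137 + (-46 + 21) = -6460/137 - 25 = -9885/137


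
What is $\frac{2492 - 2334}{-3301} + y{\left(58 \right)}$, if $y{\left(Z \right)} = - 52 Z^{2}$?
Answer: $- \frac{577437486}{3301} \approx -1.7493 \cdot 10^{5}$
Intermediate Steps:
$\frac{2492 - 2334}{-3301} + y{\left(58 \right)} = \frac{2492 - 2334}{-3301} - 52 \cdot 58^{2} = \left(2492 - 2334\right) \left(- \frac{1}{3301}\right) - 174928 = 158 \left(- \frac{1}{3301}\right) - 174928 = - \frac{158}{3301} - 174928 = - \frac{577437486}{3301}$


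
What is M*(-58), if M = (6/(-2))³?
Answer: 1566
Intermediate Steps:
M = -27 (M = (6*(-½))³ = (-3)³ = -27)
M*(-58) = -27*(-58) = 1566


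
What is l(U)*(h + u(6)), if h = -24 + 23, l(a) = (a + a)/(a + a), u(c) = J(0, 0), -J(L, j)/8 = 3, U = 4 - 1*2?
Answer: -25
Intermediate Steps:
U = 2 (U = 4 - 2 = 2)
J(L, j) = -24 (J(L, j) = -8*3 = -24)
u(c) = -24
l(a) = 1 (l(a) = (2*a)/((2*a)) = (2*a)*(1/(2*a)) = 1)
h = -1
l(U)*(h + u(6)) = 1*(-1 - 24) = 1*(-25) = -25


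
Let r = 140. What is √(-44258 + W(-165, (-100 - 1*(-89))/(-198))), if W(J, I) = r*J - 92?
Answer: 5*I*√2698 ≈ 259.71*I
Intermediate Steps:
W(J, I) = -92 + 140*J (W(J, I) = 140*J - 92 = -92 + 140*J)
√(-44258 + W(-165, (-100 - 1*(-89))/(-198))) = √(-44258 + (-92 + 140*(-165))) = √(-44258 + (-92 - 23100)) = √(-44258 - 23192) = √(-67450) = 5*I*√2698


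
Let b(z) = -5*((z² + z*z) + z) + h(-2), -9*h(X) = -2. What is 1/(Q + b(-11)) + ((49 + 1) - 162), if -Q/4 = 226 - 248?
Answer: -1075321/9601 ≈ -112.00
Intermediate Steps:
h(X) = 2/9 (h(X) = -⅑*(-2) = 2/9)
Q = 88 (Q = -4*(226 - 248) = -4*(-22) = 88)
b(z) = 2/9 - 10*z² - 5*z (b(z) = -5*((z² + z*z) + z) + 2/9 = -5*((z² + z²) + z) + 2/9 = -5*(2*z² + z) + 2/9 = -5*(z + 2*z²) + 2/9 = (-10*z² - 5*z) + 2/9 = 2/9 - 10*z² - 5*z)
1/(Q + b(-11)) + ((49 + 1) - 162) = 1/(88 + (2/9 - 10*(-11)² - 5*(-11))) + ((49 + 1) - 162) = 1/(88 + (2/9 - 10*121 + 55)) + (50 - 162) = 1/(88 + (2/9 - 1210 + 55)) - 112 = 1/(88 - 10393/9) - 112 = 1/(-9601/9) - 112 = -9/9601 - 112 = -1075321/9601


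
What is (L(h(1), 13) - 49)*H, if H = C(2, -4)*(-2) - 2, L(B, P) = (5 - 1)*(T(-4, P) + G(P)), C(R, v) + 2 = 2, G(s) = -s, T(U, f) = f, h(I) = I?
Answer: 98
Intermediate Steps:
C(R, v) = 0 (C(R, v) = -2 + 2 = 0)
L(B, P) = 0 (L(B, P) = (5 - 1)*(P - P) = 4*0 = 0)
H = -2 (H = 0*(-2) - 2 = 0 - 2 = -2)
(L(h(1), 13) - 49)*H = (0 - 49)*(-2) = -49*(-2) = 98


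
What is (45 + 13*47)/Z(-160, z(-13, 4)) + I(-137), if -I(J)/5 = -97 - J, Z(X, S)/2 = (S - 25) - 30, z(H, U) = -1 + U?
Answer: -2682/13 ≈ -206.31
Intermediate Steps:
Z(X, S) = -110 + 2*S (Z(X, S) = 2*((S - 25) - 30) = 2*((-25 + S) - 30) = 2*(-55 + S) = -110 + 2*S)
I(J) = 485 + 5*J (I(J) = -5*(-97 - J) = 485 + 5*J)
(45 + 13*47)/Z(-160, z(-13, 4)) + I(-137) = (45 + 13*47)/(-110 + 2*(-1 + 4)) + (485 + 5*(-137)) = (45 + 611)/(-110 + 2*3) + (485 - 685) = 656/(-110 + 6) - 200 = 656/(-104) - 200 = 656*(-1/104) - 200 = -82/13 - 200 = -2682/13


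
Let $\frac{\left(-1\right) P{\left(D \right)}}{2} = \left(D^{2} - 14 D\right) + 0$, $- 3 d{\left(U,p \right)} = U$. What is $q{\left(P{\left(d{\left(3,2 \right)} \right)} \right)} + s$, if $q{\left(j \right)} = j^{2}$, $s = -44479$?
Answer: $-43579$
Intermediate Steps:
$d{\left(U,p \right)} = - \frac{U}{3}$
$P{\left(D \right)} = - 2 D^{2} + 28 D$ ($P{\left(D \right)} = - 2 \left(\left(D^{2} - 14 D\right) + 0\right) = - 2 \left(D^{2} - 14 D\right) = - 2 D^{2} + 28 D$)
$q{\left(P{\left(d{\left(3,2 \right)} \right)} \right)} + s = \left(2 \left(\left(- \frac{1}{3}\right) 3\right) \left(14 - \left(- \frac{1}{3}\right) 3\right)\right)^{2} - 44479 = \left(2 \left(-1\right) \left(14 - -1\right)\right)^{2} - 44479 = \left(2 \left(-1\right) \left(14 + 1\right)\right)^{2} - 44479 = \left(2 \left(-1\right) 15\right)^{2} - 44479 = \left(-30\right)^{2} - 44479 = 900 - 44479 = -43579$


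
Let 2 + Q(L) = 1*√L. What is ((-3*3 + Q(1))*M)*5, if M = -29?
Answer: 1450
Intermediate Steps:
Q(L) = -2 + √L (Q(L) = -2 + 1*√L = -2 + √L)
((-3*3 + Q(1))*M)*5 = ((-3*3 + (-2 + √1))*(-29))*5 = ((-9 + (-2 + 1))*(-29))*5 = ((-9 - 1)*(-29))*5 = -10*(-29)*5 = 290*5 = 1450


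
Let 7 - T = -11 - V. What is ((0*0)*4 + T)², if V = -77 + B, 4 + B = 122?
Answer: 3481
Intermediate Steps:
B = 118 (B = -4 + 122 = 118)
V = 41 (V = -77 + 118 = 41)
T = 59 (T = 7 - (-11 - 1*41) = 7 - (-11 - 41) = 7 - 1*(-52) = 7 + 52 = 59)
((0*0)*4 + T)² = ((0*0)*4 + 59)² = (0*4 + 59)² = (0 + 59)² = 59² = 3481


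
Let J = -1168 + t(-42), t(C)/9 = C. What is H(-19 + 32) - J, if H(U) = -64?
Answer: 1482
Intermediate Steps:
t(C) = 9*C
J = -1546 (J = -1168 + 9*(-42) = -1168 - 378 = -1546)
H(-19 + 32) - J = -64 - 1*(-1546) = -64 + 1546 = 1482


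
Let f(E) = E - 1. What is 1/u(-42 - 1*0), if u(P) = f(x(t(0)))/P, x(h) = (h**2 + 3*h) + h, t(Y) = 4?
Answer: -42/31 ≈ -1.3548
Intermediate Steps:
x(h) = h**2 + 4*h
f(E) = -1 + E
u(P) = 31/P (u(P) = (-1 + 4*(4 + 4))/P = (-1 + 4*8)/P = (-1 + 32)/P = 31/P)
1/u(-42 - 1*0) = 1/(31/(-42 - 1*0)) = 1/(31/(-42 + 0)) = 1/(31/(-42)) = 1/(31*(-1/42)) = 1/(-31/42) = -42/31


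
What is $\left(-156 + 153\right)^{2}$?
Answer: $9$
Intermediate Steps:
$\left(-156 + 153\right)^{2} = \left(-3\right)^{2} = 9$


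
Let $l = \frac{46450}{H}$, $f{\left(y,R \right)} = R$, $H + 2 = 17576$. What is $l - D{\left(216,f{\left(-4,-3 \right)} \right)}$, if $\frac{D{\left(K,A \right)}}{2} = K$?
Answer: $- \frac{3772759}{8787} \approx -429.36$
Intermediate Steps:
$H = 17574$ ($H = -2 + 17576 = 17574$)
$D{\left(K,A \right)} = 2 K$
$l = \frac{23225}{8787}$ ($l = \frac{46450}{17574} = 46450 \cdot \frac{1}{17574} = \frac{23225}{8787} \approx 2.6431$)
$l - D{\left(216,f{\left(-4,-3 \right)} \right)} = \frac{23225}{8787} - 2 \cdot 216 = \frac{23225}{8787} - 432 = - \frac{3772759}{8787}$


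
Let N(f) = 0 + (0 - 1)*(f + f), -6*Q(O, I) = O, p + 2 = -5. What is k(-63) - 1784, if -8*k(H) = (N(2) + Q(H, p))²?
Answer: -57257/32 ≈ -1789.3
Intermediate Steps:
p = -7 (p = -2 - 5 = -7)
Q(O, I) = -O/6
N(f) = -2*f (N(f) = 0 - 2*f = -2*f)
k(H) = -(-4 - H/6)²/8 (k(H) = -(-2*2 - H/6)²/8 = -(-4 - H/6)²/8)
k(-63) - 1784 = -(24 - 63)²/288 - 1784 = -1/288*(-39)² - 1784 = -1/288*1521 - 1784 = -169/32 - 1784 = -57257/32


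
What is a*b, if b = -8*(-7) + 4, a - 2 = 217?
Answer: 13140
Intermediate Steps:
a = 219 (a = 2 + 217 = 219)
b = 60 (b = 56 + 4 = 60)
a*b = 219*60 = 13140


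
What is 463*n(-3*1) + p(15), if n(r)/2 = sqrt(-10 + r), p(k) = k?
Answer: 15 + 926*I*sqrt(13) ≈ 15.0 + 3338.7*I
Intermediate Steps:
n(r) = 2*sqrt(-10 + r)
463*n(-3*1) + p(15) = 463*(2*sqrt(-10 - 3*1)) + 15 = 463*(2*sqrt(-10 - 3)) + 15 = 463*(2*sqrt(-13)) + 15 = 463*(2*(I*sqrt(13))) + 15 = 463*(2*I*sqrt(13)) + 15 = 926*I*sqrt(13) + 15 = 15 + 926*I*sqrt(13)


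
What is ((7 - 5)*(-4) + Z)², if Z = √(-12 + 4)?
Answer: 56 - 32*I*√2 ≈ 56.0 - 45.255*I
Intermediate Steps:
Z = 2*I*√2 (Z = √(-8) = 2*I*√2 ≈ 2.8284*I)
((7 - 5)*(-4) + Z)² = ((7 - 5)*(-4) + 2*I*√2)² = (2*(-4) + 2*I*√2)² = (-8 + 2*I*√2)²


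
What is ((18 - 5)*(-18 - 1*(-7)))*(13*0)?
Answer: 0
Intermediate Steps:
((18 - 5)*(-18 - 1*(-7)))*(13*0) = (13*(-18 + 7))*0 = (13*(-11))*0 = -143*0 = 0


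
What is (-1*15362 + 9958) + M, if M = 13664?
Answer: 8260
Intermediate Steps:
(-1*15362 + 9958) + M = (-1*15362 + 9958) + 13664 = (-15362 + 9958) + 13664 = -5404 + 13664 = 8260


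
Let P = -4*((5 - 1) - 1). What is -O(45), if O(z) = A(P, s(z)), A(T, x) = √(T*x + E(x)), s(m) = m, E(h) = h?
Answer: -3*I*√55 ≈ -22.249*I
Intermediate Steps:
P = -12 (P = -4*(4 - 1) = -4*3 = -12)
A(T, x) = √(x + T*x) (A(T, x) = √(T*x + x) = √(x + T*x))
O(z) = √11*√(-z) (O(z) = √(z*(1 - 12)) = √(z*(-11)) = √(-11*z) = √11*√(-z))
-O(45) = -√11*√(-1*45) = -√11*√(-45) = -√11*3*I*√5 = -3*I*√55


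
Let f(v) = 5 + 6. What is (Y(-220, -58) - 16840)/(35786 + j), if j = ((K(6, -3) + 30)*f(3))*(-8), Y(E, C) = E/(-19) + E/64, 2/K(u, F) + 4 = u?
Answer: -5116885/10049632 ≈ -0.50916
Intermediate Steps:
K(u, F) = 2/(-4 + u)
f(v) = 11
Y(E, C) = -45*E/1216 (Y(E, C) = E*(-1/19) + E*(1/64) = -E/19 + E/64 = -45*E/1216)
j = -2728 (j = ((2/(-4 + 6) + 30)*11)*(-8) = ((2/2 + 30)*11)*(-8) = ((2*(½) + 30)*11)*(-8) = ((1 + 30)*11)*(-8) = (31*11)*(-8) = 341*(-8) = -2728)
(Y(-220, -58) - 16840)/(35786 + j) = (-45/1216*(-220) - 16840)/(35786 - 2728) = (2475/304 - 16840)/33058 = -5116885/304*1/33058 = -5116885/10049632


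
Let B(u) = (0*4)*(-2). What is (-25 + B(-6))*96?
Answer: -2400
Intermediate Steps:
B(u) = 0 (B(u) = 0*(-2) = 0)
(-25 + B(-6))*96 = (-25 + 0)*96 = -25*96 = -2400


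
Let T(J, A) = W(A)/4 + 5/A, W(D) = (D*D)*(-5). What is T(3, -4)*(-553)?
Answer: 47005/4 ≈ 11751.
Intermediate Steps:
W(D) = -5*D² (W(D) = D²*(-5) = -5*D²)
T(J, A) = 5/A - 5*A²/4 (T(J, A) = -5*A²/4 + 5/A = 5/A - 5*A²/4)
T(3, -4)*(-553) = ((5/4)*(4 - 1*(-4)³)/(-4))*(-553) = ((5/4)*(-¼)*(4 - 1*(-64)))*(-553) = ((5/4)*(-¼)*(4 + 64))*(-553) = ((5/4)*(-¼)*68)*(-553) = -85/4*(-553) = 47005/4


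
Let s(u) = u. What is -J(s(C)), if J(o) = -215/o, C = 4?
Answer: 215/4 ≈ 53.750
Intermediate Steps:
-J(s(C)) = -(-215)/4 = -1*(-215/4) = 215/4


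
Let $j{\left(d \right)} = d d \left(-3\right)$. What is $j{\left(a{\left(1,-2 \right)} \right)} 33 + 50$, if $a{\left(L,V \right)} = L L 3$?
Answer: $-841$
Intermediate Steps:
$a{\left(L,V \right)} = 3 L^{2}$ ($a{\left(L,V \right)} = L^{2} \cdot 3 = 3 L^{2}$)
$j{\left(d \right)} = - 3 d^{2}$ ($j{\left(d \right)} = d^{2} \left(-3\right) = - 3 d^{2}$)
$j{\left(a{\left(1,-2 \right)} \right)} 33 + 50 = - 3 \left(3 \cdot 1^{2}\right)^{2} \cdot 33 + 50 = - 3 \left(3 \cdot 1\right)^{2} \cdot 33 + 50 = - 3 \cdot 3^{2} \cdot 33 + 50 = \left(-3\right) 9 \cdot 33 + 50 = \left(-27\right) 33 + 50 = -891 + 50 = -841$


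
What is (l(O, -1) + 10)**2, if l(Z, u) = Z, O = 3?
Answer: 169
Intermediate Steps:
(l(O, -1) + 10)**2 = (3 + 10)**2 = 13**2 = 169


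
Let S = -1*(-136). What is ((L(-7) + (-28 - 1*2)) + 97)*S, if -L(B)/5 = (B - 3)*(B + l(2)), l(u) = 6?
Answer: 2312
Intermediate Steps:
S = 136
L(B) = -5*(-3 + B)*(6 + B) (L(B) = -5*(B - 3)*(B + 6) = -5*(-3 + B)*(6 + B))
((L(-7) + (-28 - 1*2)) + 97)*S = (((90 - 15*(-7) - 5*(-7)²) + (-28 - 1*2)) + 97)*136 = (((90 + 105 - 5*49) + (-28 - 2)) + 97)*136 = (((90 + 105 - 245) - 30) + 97)*136 = ((-50 - 30) + 97)*136 = (-80 + 97)*136 = 17*136 = 2312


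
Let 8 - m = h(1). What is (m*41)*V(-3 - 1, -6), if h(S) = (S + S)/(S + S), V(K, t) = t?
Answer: -1722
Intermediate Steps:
h(S) = 1 (h(S) = (2*S)/((2*S)) = (2*S)*(1/(2*S)) = 1)
m = 7 (m = 8 - 1*1 = 8 - 1 = 7)
(m*41)*V(-3 - 1, -6) = (7*41)*(-6) = 287*(-6) = -1722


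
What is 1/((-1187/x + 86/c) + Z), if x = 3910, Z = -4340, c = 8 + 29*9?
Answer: -1051790/4564751643 ≈ -0.00023042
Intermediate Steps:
c = 269 (c = 8 + 261 = 269)
1/((-1187/x + 86/c) + Z) = 1/((-1187/3910 + 86/269) - 4340) = 1/(16957/1051790 - 4340) = 1/(-4564751643/1051790) = -1051790/4564751643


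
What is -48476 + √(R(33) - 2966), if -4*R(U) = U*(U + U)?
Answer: -48476 + I*√14042/2 ≈ -48476.0 + 59.249*I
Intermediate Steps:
R(U) = -U²/2 (R(U) = -U*(U + U)/4 = -U*2*U/4 = -U²/2)
-48476 + √(R(33) - 2966) = -48476 + √(-½*33² - 2966) = -48476 + √(-½*1089 - 2966) = -48476 + √(-1089/2 - 2966) = -48476 + √(-7021/2) = -48476 + I*√14042/2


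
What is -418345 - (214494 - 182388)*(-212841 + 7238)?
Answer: 6600671573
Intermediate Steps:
-418345 - (214494 - 182388)*(-212841 + 7238) = -418345 - 32106*(-205603) = -418345 - 1*(-6601089918) = -418345 + 6601089918 = 6600671573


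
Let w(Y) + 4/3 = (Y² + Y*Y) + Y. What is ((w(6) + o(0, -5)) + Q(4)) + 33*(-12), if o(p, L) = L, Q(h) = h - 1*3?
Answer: -970/3 ≈ -323.33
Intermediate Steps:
Q(h) = -3 + h (Q(h) = h - 3 = -3 + h)
w(Y) = -4/3 + Y + 2*Y² (w(Y) = -4/3 + ((Y² + Y*Y) + Y) = -4/3 + ((Y² + Y²) + Y) = -4/3 + (2*Y² + Y) = -4/3 + (Y + 2*Y²) = -4/3 + Y + 2*Y²)
((w(6) + o(0, -5)) + Q(4)) + 33*(-12) = (((-4/3 + 6 + 2*6²) - 5) + (-3 + 4)) + 33*(-12) = (((-4/3 + 6 + 2*36) - 5) + 1) - 396 = (((-4/3 + 6 + 72) - 5) + 1) - 396 = ((230/3 - 5) + 1) - 396 = (215/3 + 1) - 396 = 218/3 - 396 = -970/3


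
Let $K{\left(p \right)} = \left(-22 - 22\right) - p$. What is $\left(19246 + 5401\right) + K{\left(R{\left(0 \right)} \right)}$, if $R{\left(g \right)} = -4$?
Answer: $24607$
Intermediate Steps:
$K{\left(p \right)} = -44 - p$
$\left(19246 + 5401\right) + K{\left(R{\left(0 \right)} \right)} = \left(19246 + 5401\right) - 40 = 24647 + \left(-44 + 4\right) = 24647 - 40 = 24607$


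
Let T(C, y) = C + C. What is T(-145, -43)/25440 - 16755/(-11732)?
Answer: 10571123/7461552 ≈ 1.4167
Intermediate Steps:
T(C, y) = 2*C
T(-145, -43)/25440 - 16755/(-11732) = (2*(-145))/25440 - 16755/(-11732) = -290*1/25440 - 16755*(-1/11732) = -29/2544 + 16755/11732 = 10571123/7461552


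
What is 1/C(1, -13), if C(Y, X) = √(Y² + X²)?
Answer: √170/170 ≈ 0.076697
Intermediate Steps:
C(Y, X) = √(X² + Y²)
1/C(1, -13) = 1/(√((-13)² + 1²)) = 1/(√(169 + 1)) = 1/(√170) = √170/170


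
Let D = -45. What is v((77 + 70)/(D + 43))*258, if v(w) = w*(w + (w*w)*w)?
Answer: 60247555893/8 ≈ 7.5309e+9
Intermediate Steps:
v(w) = w*(w + w³) (v(w) = w*(w + w²*w) = w*(w + w³))
v((77 + 70)/(D + 43))*258 = (((77 + 70)/(-45 + 43))² + ((77 + 70)/(-45 + 43))⁴)*258 = ((147/(-2))² + (147/(-2))⁴)*258 = ((147*(-½))² + (147*(-½))⁴)*258 = ((-147/2)² + (-147/2)⁴)*258 = (21609/4 + 466948881/16)*258 = (467035317/16)*258 = 60247555893/8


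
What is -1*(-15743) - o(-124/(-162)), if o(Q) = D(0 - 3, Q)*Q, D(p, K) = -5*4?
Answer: 1276423/81 ≈ 15758.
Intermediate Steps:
D(p, K) = -20
o(Q) = -20*Q
-1*(-15743) - o(-124/(-162)) = -1*(-15743) - (-20)*(-124/(-162)) = 15743 - (-20)*(-124*(-1/162)) = 15743 - (-20)*62/81 = 15743 - 1*(-1240/81) = 15743 + 1240/81 = 1276423/81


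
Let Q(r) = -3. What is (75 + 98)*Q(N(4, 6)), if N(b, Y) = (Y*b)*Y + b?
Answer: -519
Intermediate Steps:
N(b, Y) = b + b*Y² (N(b, Y) = b*Y² + b = b + b*Y²)
(75 + 98)*Q(N(4, 6)) = (75 + 98)*(-3) = 173*(-3) = -519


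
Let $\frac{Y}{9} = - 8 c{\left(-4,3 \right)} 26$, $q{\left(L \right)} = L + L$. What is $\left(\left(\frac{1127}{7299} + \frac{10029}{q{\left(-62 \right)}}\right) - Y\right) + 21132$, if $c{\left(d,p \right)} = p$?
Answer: $\frac{24135910925}{905076} \approx 26667.0$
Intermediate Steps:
$q{\left(L \right)} = 2 L$
$Y = -5616$ ($Y = 9 \left(-8\right) 3 \cdot 26 = 9 \left(\left(-24\right) 26\right) = 9 \left(-624\right) = -5616$)
$\left(\left(\frac{1127}{7299} + \frac{10029}{q{\left(-62 \right)}}\right) - Y\right) + 21132 = \left(\left(\frac{1127}{7299} + \frac{10029}{2 \left(-62\right)}\right) - -5616\right) + 21132 = \left(\left(1127 \cdot \frac{1}{7299} + \frac{10029}{-124}\right) + 5616\right) + 21132 = \left(\left(\frac{1127}{7299} + 10029 \left(- \frac{1}{124}\right)\right) + 5616\right) + 21132 = \left(\left(\frac{1127}{7299} - \frac{10029}{124}\right) + 5616\right) + 21132 = \left(- \frac{73061923}{905076} + 5616\right) + 21132 = \frac{5009844893}{905076} + 21132 = \frac{24135910925}{905076}$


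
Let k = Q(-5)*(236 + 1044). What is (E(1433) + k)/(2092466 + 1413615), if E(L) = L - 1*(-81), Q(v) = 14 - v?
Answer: 25834/3506081 ≈ 0.0073683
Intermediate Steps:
E(L) = 81 + L (E(L) = L + 81 = 81 + L)
k = 24320 (k = (14 - 1*(-5))*(236 + 1044) = (14 + 5)*1280 = 19*1280 = 24320)
(E(1433) + k)/(2092466 + 1413615) = ((81 + 1433) + 24320)/(2092466 + 1413615) = (1514 + 24320)/3506081 = 25834*(1/3506081) = 25834/3506081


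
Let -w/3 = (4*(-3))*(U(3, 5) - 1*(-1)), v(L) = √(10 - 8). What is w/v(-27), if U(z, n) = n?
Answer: 108*√2 ≈ 152.74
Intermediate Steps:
v(L) = √2
w = 216 (w = -3*4*(-3)*(5 - 1*(-1)) = -(-36)*(5 + 1) = -(-36)*6 = -3*(-72) = 216)
w/v(-27) = 216/(√2) = 216*(√2/2) = 108*√2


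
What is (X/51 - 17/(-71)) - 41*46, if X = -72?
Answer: -2277817/1207 ≈ -1887.2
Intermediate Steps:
(X/51 - 17/(-71)) - 41*46 = (-72/51 - 17/(-71)) - 41*46 = (-72*1/51 - 17*(-1/71)) - 1886 = (-24/17 + 17/71) - 1886 = -1415/1207 - 1886 = -2277817/1207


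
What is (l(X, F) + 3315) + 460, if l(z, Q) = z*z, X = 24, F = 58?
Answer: 4351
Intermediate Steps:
l(z, Q) = z²
(l(X, F) + 3315) + 460 = (24² + 3315) + 460 = (576 + 3315) + 460 = 3891 + 460 = 4351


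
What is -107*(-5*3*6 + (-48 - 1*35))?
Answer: 18511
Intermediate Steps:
-107*(-5*3*6 + (-48 - 1*35)) = -107*(-15*6 + (-48 - 35)) = -107*(-90 - 83) = -107*(-173) = 18511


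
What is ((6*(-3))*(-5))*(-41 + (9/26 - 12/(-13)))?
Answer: -46485/13 ≈ -3575.8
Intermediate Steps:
((6*(-3))*(-5))*(-41 + (9/26 - 12/(-13))) = (-18*(-5))*(-41 + (9*(1/26) - 12*(-1/13))) = 90*(-41 + (9/26 + 12/13)) = 90*(-41 + 33/26) = 90*(-1033/26) = -46485/13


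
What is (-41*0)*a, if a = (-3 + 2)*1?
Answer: 0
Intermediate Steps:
a = -1 (a = -1*1 = -1)
(-41*0)*a = -41*0*(-1) = 0*(-1) = 0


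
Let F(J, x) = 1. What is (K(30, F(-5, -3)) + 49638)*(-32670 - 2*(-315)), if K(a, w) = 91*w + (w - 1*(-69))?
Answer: -1595559960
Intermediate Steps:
K(a, w) = 69 + 92*w (K(a, w) = 91*w + (w + 69) = 91*w + (69 + w) = 69 + 92*w)
(K(30, F(-5, -3)) + 49638)*(-32670 - 2*(-315)) = ((69 + 92*1) + 49638)*(-32670 - 2*(-315)) = ((69 + 92) + 49638)*(-32670 + 630) = (161 + 49638)*(-32040) = 49799*(-32040) = -1595559960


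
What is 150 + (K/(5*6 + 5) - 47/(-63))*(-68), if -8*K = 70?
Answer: 7325/63 ≈ 116.27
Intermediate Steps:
K = -35/4 (K = -⅛*70 = -35/4 ≈ -8.7500)
150 + (K/(5*6 + 5) - 47/(-63))*(-68) = 150 + (-35/(4*(5*6 + 5)) - 47/(-63))*(-68) = 150 + (-35/(4*(30 + 5)) - 47*(-1/63))*(-68) = 150 + (-35/4/35 + 47/63)*(-68) = 150 + (-35/4*1/35 + 47/63)*(-68) = 150 + (-¼ + 47/63)*(-68) = 150 + (125/252)*(-68) = 150 - 2125/63 = 7325/63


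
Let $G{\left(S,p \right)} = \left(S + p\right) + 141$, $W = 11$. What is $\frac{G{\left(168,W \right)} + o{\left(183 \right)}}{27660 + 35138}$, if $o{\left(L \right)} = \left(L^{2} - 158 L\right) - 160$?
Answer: $\frac{4735}{62798} \approx 0.0754$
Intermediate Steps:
$o{\left(L \right)} = -160 + L^{2} - 158 L$
$G{\left(S,p \right)} = 141 + S + p$
$\frac{G{\left(168,W \right)} + o{\left(183 \right)}}{27660 + 35138} = \frac{\left(141 + 168 + 11\right) - \left(29074 - 33489\right)}{27660 + 35138} = \frac{320 - -4415}{62798} = \left(320 + 4415\right) \frac{1}{62798} = 4735 \cdot \frac{1}{62798} = \frac{4735}{62798}$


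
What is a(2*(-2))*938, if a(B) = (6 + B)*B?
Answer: -7504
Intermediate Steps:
a(B) = B*(6 + B)
a(2*(-2))*938 = ((2*(-2))*(6 + 2*(-2)))*938 = -4*(6 - 4)*938 = -4*2*938 = -8*938 = -7504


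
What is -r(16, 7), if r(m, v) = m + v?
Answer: -23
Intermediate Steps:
-r(16, 7) = -(16 + 7) = -1*23 = -23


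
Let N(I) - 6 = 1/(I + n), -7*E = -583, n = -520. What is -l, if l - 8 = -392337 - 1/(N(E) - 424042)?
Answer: 508567474606354/1296278059 ≈ 3.9233e+5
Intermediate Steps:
E = 583/7 (E = -⅐*(-583) = 583/7 ≈ 83.286)
N(I) = 6 + 1/(-520 + I) (N(I) = 6 + 1/(I - 520) = 6 + 1/(-520 + I))
l = -508567474606354/1296278059 (l = 8 + (-392337 - 1/((-3119 + 6*(583/7))/(-520 + 583/7) - 424042)) = 8 + (-392337 - 1/((-3119 + 3498/7)/(-3057/7) - 424042)) = 8 + (-392337 - 1/(-7/3057*(-18335/7) - 424042)) = 8 + (-392337 - 1/(18335/3057 - 424042)) = 8 + (-392337 - 1/(-1296278059/3057)) = 8 + (-392337 - 1*(-3057/1296278059)) = 8 + (-392337 + 3057/1296278059) = 8 - 508577844830826/1296278059 = -508567474606354/1296278059 ≈ -3.9233e+5)
-l = -1*(-508567474606354/1296278059) = 508567474606354/1296278059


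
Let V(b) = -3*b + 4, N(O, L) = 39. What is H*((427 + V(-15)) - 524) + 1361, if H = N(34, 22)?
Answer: -511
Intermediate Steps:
V(b) = 4 - 3*b
H = 39
H*((427 + V(-15)) - 524) + 1361 = 39*((427 + (4 - 3*(-15))) - 524) + 1361 = 39*((427 + (4 + 45)) - 524) + 1361 = 39*((427 + 49) - 524) + 1361 = 39*(476 - 524) + 1361 = 39*(-48) + 1361 = -1872 + 1361 = -511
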